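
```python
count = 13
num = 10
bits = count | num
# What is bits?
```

Trace:
`count = 13` → count = 13
`num = 10` → num = 10
`bits = count | num` → bits = 15
So bits = 15

Answer: 15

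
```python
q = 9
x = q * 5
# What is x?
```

Trace:
`q = 9` → q = 9
`x = q * 5` → x = 45
So x = 45

Answer: 45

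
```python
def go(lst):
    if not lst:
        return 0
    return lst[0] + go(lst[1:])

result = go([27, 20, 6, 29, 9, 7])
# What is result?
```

27 + 20 + 6 + 29 + 9 + 7 + 0 = 98

Answer: 98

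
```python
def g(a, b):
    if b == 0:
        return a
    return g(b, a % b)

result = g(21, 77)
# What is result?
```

g(21, 77) -> g(77, 21) -> g(21, 14) -> g(14, 7) -> g(7, 0) -> 7

Answer: 7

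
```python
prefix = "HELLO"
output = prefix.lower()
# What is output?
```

Trace:
`prefix = "HELLO"` → prefix = 'HELLO'
`output = prefix.lower()` → output = 'hello'
So output = 'hello'

Answer: 'hello'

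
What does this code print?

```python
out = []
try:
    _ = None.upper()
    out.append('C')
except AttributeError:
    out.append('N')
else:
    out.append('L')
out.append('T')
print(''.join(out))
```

Execution trace: 'N' (except AttributeError) → 'T' (after the try/except). Output: NT

Answer: NT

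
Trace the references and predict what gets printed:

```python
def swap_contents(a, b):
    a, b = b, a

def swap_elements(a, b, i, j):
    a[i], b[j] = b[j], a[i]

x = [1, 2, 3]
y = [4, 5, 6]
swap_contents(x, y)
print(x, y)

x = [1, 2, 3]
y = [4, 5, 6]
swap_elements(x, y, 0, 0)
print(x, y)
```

Key concept: parameter rebinding vs mutation.
Step by step:
`x = [1, 2, 3]` → x = [1, 2, 3]
`y = [4, 5, 6]` → y = [4, 5, 6]
`swap_contents(x, y)` → no visible change to tracked variables
`print(x, y)` → prints [1, 2, 3] [4, 5, 6]
`x = [1, 2, 3]` → x = [1, 2, 3]
`y = [4, 5, 6]` → y = [4, 5, 6]
`swap_elements(x, y, 0, 0)` → x = [4, 2, 3]; y = [1, 5, 6]
`print(x, y)` → prints [4, 2, 3] [1, 5, 6]

Answer:
[1, 2, 3] [4, 5, 6]
[4, 2, 3] [1, 5, 6]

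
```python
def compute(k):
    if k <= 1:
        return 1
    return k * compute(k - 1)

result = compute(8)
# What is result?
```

compute(8) = 8 * 7 * 6 * 5 * 4 * 3 * 2 * 1 = 40320

Answer: 40320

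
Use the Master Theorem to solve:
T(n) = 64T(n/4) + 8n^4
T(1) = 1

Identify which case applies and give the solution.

a=64, b=4, f(n)=8n^4. log_4(64) = 3. Since c=4 > 3 and the regularity condition holds (64(n/4)^4 = (64/4^4)n^4 with 64/4^4 < 1), Case 3 applies: T(n) = Θ(f(n)) = O(n^4).

Answer: O(n^4) - Case 3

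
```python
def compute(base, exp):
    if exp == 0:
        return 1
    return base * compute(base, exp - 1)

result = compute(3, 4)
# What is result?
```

compute(3, 4) = 3 * 3 * 3 * 3 = 81

Answer: 81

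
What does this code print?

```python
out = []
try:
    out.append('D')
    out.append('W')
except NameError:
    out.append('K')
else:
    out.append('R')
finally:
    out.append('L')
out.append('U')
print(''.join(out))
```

Execution trace: 'D' (try body) → 'W' (try body, no exception) → 'R' (else) → 'L' (finally) → 'U' (after the try/except). Output: DWRLU

Answer: DWRLU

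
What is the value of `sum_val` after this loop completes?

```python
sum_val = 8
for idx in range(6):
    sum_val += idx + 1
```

Start at 8, add 1 to 6 = 29
`sum_val` takes the values: 8 → 9 → 11 → 14 → 18 → 23 → 29

Answer: 29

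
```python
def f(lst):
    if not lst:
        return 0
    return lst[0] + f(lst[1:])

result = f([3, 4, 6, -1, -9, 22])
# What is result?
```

3 + 4 + 6 + (-1) + (-9) + 22 + 0 = 25

Answer: 25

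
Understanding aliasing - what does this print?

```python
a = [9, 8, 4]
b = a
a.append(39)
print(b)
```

Key concept: basic list aliasing.
Step by step:
`a = [9, 8, 4]` → a = [9, 8, 4]
`b = a` → b = [9, 8, 4] (same object as a)
`a.append(39)` → a = [9, 8, 4, 39] (same object as b); b = [9, 8, 4, 39] (same object as a)
`print(b)` → prints [9, 8, 4, 39]

Answer: [9, 8, 4, 39]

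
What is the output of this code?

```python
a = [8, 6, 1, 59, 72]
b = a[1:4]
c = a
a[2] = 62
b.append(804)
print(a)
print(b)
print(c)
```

Key concept: slice vs alias.
Step by step:
`a = [8, 6, 1, 59, 72]` → a = [8, 6, 1, 59, 72]
`b = a[1:4]` → b = [6, 1, 59]
`c = a` → c = [8, 6, 1, 59, 72] (same object as a)
`a[2] = 62` → a = [8, 6, 62, 59, 72] (same object as c); c = [8, 6, 62, 59, 72] (same object as a)
`b.append(804)` → b = [6, 1, 59, 804]
`print(a)` → prints [8, 6, 62, 59, 72]
`print(b)` → prints [6, 1, 59, 804]
`print(c)` → prints [8, 6, 62, 59, 72]

Answer:
[8, 6, 62, 59, 72]
[6, 1, 59, 804]
[8, 6, 62, 59, 72]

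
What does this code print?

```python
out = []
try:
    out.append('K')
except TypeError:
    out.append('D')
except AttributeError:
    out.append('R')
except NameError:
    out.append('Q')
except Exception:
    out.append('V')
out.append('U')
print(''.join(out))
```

Execution trace: 'K' (try body, no exception) → 'U' (after the try/except). Output: KU

Answer: KU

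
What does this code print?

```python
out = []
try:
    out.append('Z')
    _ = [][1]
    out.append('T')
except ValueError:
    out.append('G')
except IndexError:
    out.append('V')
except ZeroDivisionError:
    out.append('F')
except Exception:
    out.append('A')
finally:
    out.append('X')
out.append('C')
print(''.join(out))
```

Execution trace: 'Z' (try body) → 'V' (except IndexError) → 'X' (finally) → 'C' (after the try/except). Output: ZVXC

Answer: ZVXC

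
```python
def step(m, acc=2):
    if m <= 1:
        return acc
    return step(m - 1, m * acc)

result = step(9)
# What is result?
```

Accumulator trace (n, acc): (9, 2) -> (8, 18) -> (7, 144) -> (6, 1008) -> (5, 6048) -> (4, 30240) -> (3, 120960) -> (2, 362880) -> (1, 725760) -> return 725760

Answer: 725760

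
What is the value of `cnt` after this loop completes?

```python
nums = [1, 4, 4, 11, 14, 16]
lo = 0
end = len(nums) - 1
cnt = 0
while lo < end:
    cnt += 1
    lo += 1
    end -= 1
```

Iterations until pointers meet (list length 6)
`cnt` takes the values: 0 → 1 → 2 → 3

Answer: 3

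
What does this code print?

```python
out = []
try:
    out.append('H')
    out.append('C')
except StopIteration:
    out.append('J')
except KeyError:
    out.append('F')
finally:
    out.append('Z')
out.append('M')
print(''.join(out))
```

Execution trace: 'H' (try body) → 'C' (try body, no exception) → 'Z' (finally) → 'M' (after the try/except). Output: HCZM

Answer: HCZM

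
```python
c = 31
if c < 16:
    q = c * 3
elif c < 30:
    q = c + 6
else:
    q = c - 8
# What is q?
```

Trace:
`c = 31` → c = 31
`if c < 16: ...` → c < 16 is False, c < 30 is False, take else branch → q = 23
So q = 23

Answer: 23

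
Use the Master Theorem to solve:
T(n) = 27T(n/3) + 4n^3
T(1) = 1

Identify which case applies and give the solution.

a=27, b=3, f(n)=4n^3. log_3(27) = 3. Since c=3 = 3, Case 2 applies: T(n) = Θ(n^log_b(a) · log n) = O(n^3 log n).

Answer: O(n^3 log n) - Case 2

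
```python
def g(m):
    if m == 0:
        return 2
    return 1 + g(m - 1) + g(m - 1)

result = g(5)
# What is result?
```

g(m) = 1 + 2·g(m-1), g(0)=2. Closed form: (2+1)·2^5 - 1 = 95.

Answer: 95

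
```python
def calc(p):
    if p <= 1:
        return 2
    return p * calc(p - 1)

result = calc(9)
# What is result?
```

calc(9) = 9 * 8 * 7 * 6 * 5 * 4 * 3 * 2 * 2 = 725760

Answer: 725760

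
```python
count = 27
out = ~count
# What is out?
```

Trace:
`count = 27` → count = 27
`out = ~count` → out = -28
So out = -28

Answer: -28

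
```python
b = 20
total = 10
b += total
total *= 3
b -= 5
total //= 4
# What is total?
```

Trace:
`b = 20` → b = 20
`total = 10` → total = 10
`b += total` → b = 30
`total *= 3` → total = 30
`b -= 5` → b = 25
`total //= 4` → total = 7
So total = 7

Answer: 7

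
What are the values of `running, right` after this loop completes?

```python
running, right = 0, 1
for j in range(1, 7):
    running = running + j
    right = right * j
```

Sum and factorial of 1 to 6
`running, right` takes the values: (0, 1) → (1, 1) → (3, 1) → (3, 2) → (6, 2) → (6, 6) → (10, 6) → (10, 24) → (15, 24) → (15, 120) → (21, 120) → (21, 720)

Answer: 21, 720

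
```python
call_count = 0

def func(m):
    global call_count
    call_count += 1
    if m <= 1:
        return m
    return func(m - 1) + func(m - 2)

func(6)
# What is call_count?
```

Calls(m) = 1 + Calls(m-1) + Calls(m-2); Calls(0)=Calls(1)=1. For m=6 this gives 25.

Answer: 25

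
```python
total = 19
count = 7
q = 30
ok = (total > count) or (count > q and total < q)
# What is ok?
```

Trace:
`total = 19` → total = 19
`count = 7` → count = 7
`q = 30` → q = 30
`ok = (total > count) or (count > q and total < q)` → ok = True
So ok = True

Answer: True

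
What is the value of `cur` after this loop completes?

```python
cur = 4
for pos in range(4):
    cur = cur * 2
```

Multiply by 2, 4 times: 4 * 2^4 = 64
`cur` takes the values: 4 → 8 → 16 → 32 → 64

Answer: 64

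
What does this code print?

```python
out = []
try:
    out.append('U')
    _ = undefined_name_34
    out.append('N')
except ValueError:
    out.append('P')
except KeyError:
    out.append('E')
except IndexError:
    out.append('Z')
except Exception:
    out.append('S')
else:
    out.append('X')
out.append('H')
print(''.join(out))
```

Execution trace: 'U' (try body) → 'S' (except Exception) → 'H' (after the try/except). Output: USH

Answer: USH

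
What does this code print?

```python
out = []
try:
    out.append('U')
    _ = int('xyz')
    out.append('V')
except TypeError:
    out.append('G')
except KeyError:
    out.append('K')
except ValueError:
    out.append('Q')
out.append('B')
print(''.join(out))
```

Execution trace: 'U' (try body) → 'Q' (except ValueError) → 'B' (after the try/except). Output: UQB

Answer: UQB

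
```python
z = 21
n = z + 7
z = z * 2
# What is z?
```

Trace:
`z = 21` → z = 21
`n = z + 7` → n = 28
`z = z * 2` → z = 42
So z = 42

Answer: 42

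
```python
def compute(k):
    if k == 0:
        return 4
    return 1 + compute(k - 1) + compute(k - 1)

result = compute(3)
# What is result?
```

compute(k) = 1 + 2·compute(k-1), compute(0)=4. Closed form: (4+1)·2^3 - 1 = 39.

Answer: 39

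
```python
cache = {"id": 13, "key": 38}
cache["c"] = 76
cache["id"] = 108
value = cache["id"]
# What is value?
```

Trace:
`cache = {"id": 13, "key": 38}` → cache = {'id': 13, 'key': 38}
`cache["c"] = 76` → cache = {'id': 13, 'key': 38, 'c': 76}
`cache["id"] = 108` → cache = {'id': 108, 'key': 38, 'c': 76}
`value = cache["id"]` → value = 108
So value = 108

Answer: 108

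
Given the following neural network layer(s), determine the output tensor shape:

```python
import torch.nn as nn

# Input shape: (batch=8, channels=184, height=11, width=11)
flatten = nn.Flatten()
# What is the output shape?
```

Input: (8, 184, 11, 11) -> Output: (8, 22264)

Answer: (8, 22264)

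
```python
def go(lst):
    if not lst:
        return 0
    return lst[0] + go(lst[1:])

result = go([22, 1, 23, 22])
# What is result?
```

22 + 1 + 23 + 22 + 0 = 68

Answer: 68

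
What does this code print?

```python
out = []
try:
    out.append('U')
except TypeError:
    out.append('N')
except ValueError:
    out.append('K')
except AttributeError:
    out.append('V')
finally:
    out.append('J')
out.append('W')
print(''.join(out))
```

Execution trace: 'U' (try body, no exception) → 'J' (finally) → 'W' (after the try/except). Output: UJW

Answer: UJW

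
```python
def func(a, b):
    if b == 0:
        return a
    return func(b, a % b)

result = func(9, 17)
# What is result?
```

func(9, 17) -> func(17, 9) -> func(9, 8) -> func(8, 1) -> func(1, 0) -> 1

Answer: 1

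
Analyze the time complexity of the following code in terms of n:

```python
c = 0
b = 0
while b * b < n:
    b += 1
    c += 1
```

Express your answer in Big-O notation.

Each loop level contributes: √n. Multiplying the contributions gives O(√n).

Answer: O(√n)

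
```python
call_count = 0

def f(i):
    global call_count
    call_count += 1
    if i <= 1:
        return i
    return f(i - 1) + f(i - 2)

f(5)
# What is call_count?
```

Calls(i) = 1 + Calls(i-1) + Calls(i-2); Calls(0)=Calls(1)=1. For i=5 this gives 15.

Answer: 15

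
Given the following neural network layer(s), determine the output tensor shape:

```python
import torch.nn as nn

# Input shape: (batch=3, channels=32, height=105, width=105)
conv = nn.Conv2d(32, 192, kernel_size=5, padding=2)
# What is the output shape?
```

Input: (3, 32, 105, 105) -> Output: (3, 192, 105, 105)

Answer: (3, 192, 105, 105)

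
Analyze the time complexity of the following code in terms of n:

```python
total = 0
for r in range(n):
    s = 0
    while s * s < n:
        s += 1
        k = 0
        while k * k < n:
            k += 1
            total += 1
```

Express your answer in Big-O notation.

Each loop level contributes: n × √n × √n. Multiplying the contributions gives O(n^2).

Answer: O(n^2)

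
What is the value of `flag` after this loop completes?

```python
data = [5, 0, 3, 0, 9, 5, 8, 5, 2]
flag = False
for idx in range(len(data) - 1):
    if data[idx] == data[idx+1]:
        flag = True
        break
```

Check consecutive duplicates in [5, 0, 3, 0, 9, 5, 8, 5, 2]
`flag` takes the values: False

Answer: False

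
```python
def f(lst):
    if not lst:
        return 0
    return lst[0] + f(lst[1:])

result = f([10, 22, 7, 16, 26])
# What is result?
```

10 + 22 + 7 + 16 + 26 + 0 = 81

Answer: 81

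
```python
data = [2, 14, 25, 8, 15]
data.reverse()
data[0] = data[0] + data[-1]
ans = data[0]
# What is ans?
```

Trace:
`data = [2, 14, 25, 8, 15]` → data = [2, 14, 25, 8, 15]
`data.reverse()` → data = [15, 8, 25, 14, 2]
`data[0] = data[0] + data[-1]` → data = [17, 8, 25, 14, 2]
`ans = data[0]` → ans = 17
So ans = 17

Answer: 17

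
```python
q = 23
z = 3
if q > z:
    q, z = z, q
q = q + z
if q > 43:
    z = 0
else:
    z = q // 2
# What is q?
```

Trace:
`q = 23` → q = 23
`z = 3` → z = 3
`if q > z: ...` → q > z is True → q = 3; z = 23
`q = q + z` → q = 26
`if q > 43: ...` → q > 43 is False, take else branch → z = 13
So q = 26

Answer: 26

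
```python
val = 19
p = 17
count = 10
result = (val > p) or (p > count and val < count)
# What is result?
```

Trace:
`val = 19` → val = 19
`p = 17` → p = 17
`count = 10` → count = 10
`result = (val > p) or (p > count and val < count)` → result = True
So result = True

Answer: True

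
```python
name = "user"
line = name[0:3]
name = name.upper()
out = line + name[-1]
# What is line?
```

Trace:
`name = "user"` → name = 'user'
`line = name[0:3]` → line = 'use'
`name = name.upper()` → name = 'USER'
`out = line + name[-1]` → out = 'useR'
So line = 'use'

Answer: 'use'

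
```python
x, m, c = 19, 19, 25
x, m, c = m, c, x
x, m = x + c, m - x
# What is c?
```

Trace:
`x, m, c = 19, 19, 25` → x = 19; m = 19; c = 25
`x, m, c = m, c, x` → x = 19; m = 25; c = 19
`x, m = x + c, m - x` → x = 38; m = 6
So c = 19

Answer: 19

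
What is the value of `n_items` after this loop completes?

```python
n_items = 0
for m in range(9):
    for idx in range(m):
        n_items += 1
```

Triangle number: 0+1+2+...+8
`n_items` takes the values: 0 → 1 → 2 → 3 → 4 → 5 → 6 → 7 → 8 → 9 → 10 → 11 → 12 → 13 → 14 → 15 → 16 → 17 → 18 → 19 → 20 → 21 → 22 → 23 → 24 → 25 → 26 → 27 → 28 → 29 → 30 → 31 → 32 → 33 → 34 → 35 → 36

Answer: 36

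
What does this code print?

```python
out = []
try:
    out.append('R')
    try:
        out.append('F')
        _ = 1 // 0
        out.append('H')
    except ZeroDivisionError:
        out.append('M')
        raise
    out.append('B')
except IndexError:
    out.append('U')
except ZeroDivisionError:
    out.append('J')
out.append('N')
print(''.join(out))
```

Execution trace: 'R' (try body) → 'F' (inner try body) → 'M' (inner except ZeroDivisionError) → 'J' (except ZeroDivisionError) → 'N' (after the try/except). Output: RFMJN

Answer: RFMJN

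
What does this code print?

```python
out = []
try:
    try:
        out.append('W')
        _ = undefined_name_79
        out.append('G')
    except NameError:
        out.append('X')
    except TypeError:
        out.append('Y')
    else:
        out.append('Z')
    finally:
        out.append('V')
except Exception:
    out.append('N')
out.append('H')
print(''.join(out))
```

Execution trace: 'W' (inner try body) → 'X' (inner except NameError) → 'V' (inner finally) → 'H' (after the try/except). Output: WXVH

Answer: WXVH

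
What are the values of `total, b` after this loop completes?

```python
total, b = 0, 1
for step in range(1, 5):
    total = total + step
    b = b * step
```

Sum and factorial of 1 to 4
`total, b` takes the values: (0, 1) → (1, 1) → (3, 1) → (3, 2) → (6, 2) → (6, 6) → (10, 6) → (10, 24)

Answer: 10, 24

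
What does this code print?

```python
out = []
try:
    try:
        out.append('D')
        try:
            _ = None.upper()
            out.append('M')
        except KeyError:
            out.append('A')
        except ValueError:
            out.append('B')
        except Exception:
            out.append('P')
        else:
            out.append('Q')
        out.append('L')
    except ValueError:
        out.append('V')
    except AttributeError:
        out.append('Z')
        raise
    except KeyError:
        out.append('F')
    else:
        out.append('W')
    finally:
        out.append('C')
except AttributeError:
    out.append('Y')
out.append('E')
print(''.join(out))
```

Execution trace: 'D' (try body) → 'P' (inner except Exception) → 'L' (try body, no exception) → 'W' (else) → 'C' (finally) → 'E' (after the try/except). Output: DPLWCE

Answer: DPLWCE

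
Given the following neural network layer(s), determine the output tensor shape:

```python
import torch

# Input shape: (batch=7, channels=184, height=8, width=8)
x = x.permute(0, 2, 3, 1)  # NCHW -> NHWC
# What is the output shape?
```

Input: (7, 184, 8, 8) -> Output: (7, 8, 8, 184)

Answer: (7, 8, 8, 184)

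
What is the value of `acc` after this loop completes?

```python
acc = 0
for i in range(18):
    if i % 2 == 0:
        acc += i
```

Sum of even numbers 0 to 17
`acc` takes the values: 0 → 2 → 6 → 12 → 20 → 30 → 42 → 56 → 72

Answer: 72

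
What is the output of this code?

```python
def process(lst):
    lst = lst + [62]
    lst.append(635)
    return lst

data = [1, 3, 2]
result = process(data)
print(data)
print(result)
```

Key concept: rebinding parameter vs mutation.
Step by step:
`data = [1, 3, 2]` → data = [1, 3, 2]
`result = process(data)` → result = [1, 3, 2, 62, 635]
`print(data)` → prints [1, 3, 2]
`print(result)` → prints [1, 3, 2, 62, 635]

Answer:
[1, 3, 2]
[1, 3, 2, 62, 635]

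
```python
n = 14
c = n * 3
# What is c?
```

Trace:
`n = 14` → n = 14
`c = n * 3` → c = 42
So c = 42

Answer: 42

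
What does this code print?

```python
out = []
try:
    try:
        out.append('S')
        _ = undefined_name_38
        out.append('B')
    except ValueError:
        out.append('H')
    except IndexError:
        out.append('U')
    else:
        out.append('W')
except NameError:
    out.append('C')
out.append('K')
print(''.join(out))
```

Execution trace: 'S' (try body) → 'C' (outer except NameError) → 'K' (after the try/except). Output: SCK

Answer: SCK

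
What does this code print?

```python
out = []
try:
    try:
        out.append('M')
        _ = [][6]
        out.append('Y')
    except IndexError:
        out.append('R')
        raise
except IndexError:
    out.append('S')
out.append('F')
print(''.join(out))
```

Execution trace: 'M' (inner try body) → 'R' (inner except IndexError) → 'S' (outer except IndexError) → 'F' (after the try/except). Output: MRSF

Answer: MRSF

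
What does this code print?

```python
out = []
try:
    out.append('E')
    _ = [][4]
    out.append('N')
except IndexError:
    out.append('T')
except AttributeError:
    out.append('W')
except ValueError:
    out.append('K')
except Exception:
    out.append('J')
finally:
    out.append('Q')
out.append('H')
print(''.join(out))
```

Execution trace: 'E' (try body) → 'T' (except IndexError) → 'Q' (finally) → 'H' (after the try/except). Output: ETQH

Answer: ETQH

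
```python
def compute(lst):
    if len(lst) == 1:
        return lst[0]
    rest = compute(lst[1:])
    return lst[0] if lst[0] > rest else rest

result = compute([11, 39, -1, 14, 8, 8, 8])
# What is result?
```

Recursive max over [11, 39, -1, 14, 8, 8, 8] = 39

Answer: 39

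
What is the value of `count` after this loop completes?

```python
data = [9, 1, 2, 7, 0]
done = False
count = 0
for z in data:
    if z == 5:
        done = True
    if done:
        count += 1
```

Count elements after first 5 in [9, 1, 2, 7, 0]
`count` takes the values: 0

Answer: 0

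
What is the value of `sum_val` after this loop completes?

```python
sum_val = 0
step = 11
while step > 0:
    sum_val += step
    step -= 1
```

Sum 11 down to 1
`sum_val` takes the values: 0 → 11 → 21 → 30 → 38 → 45 → 51 → 56 → 60 → 63 → 65 → 66

Answer: 66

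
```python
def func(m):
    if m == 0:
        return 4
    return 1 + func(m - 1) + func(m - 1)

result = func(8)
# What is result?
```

func(m) = 1 + 2·func(m-1), func(0)=4. Closed form: (4+1)·2^8 - 1 = 1279.

Answer: 1279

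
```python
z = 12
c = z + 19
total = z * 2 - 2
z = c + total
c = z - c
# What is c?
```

Trace:
`z = 12` → z = 12
`c = z + 19` → c = 31
`total = z * 2 - 2` → total = 22
`z = c + total` → z = 53
`c = z - c` → c = 22
So c = 22

Answer: 22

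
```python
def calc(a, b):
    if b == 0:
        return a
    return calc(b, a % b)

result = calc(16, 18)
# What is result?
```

calc(16, 18) -> calc(18, 16) -> calc(16, 2) -> calc(2, 0) -> 2

Answer: 2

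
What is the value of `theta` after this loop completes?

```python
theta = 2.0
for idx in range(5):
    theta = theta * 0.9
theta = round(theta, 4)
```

Exponential decay: 2.0 * 0.9^5
`theta` takes the values: 2.0 → 1.8 → 1.62 → 1.458 → 1.3122 → 1.18098 → 1.181

Answer: 1.181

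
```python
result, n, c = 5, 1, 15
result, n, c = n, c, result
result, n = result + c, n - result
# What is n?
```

Trace:
`result, n, c = 5, 1, 15` → result = 5; n = 1; c = 15
`result, n, c = n, c, result` → result = 1; n = 15; c = 5
`result, n = result + c, n - result` → result = 6; n = 14
So n = 14

Answer: 14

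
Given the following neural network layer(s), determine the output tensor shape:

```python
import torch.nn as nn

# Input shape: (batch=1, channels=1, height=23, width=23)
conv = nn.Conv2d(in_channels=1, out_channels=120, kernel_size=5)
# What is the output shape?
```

Input: (1, 1, 23, 23) -> Output: (1, 120, 19, 19)

Answer: (1, 120, 19, 19)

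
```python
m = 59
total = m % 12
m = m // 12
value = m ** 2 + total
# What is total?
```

Trace:
`m = 59` → m = 59
`total = m % 12` → total = 11
`m = m // 12` → m = 4
`value = m ** 2 + total` → value = 27
So total = 11

Answer: 11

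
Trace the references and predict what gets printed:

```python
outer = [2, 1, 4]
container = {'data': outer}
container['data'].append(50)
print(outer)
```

Key concept: dict holds reference to list.
Step by step:
`outer = [2, 1, 4]` → outer = [2, 1, 4]
`container = {'data': outer}` → container = {'data': [2, 1, 4]}
`container['data'].append(50)` → outer = [2, 1, 4, 50]; container = {'data': [2, 1, 4, 50]}
`print(outer)` → prints [2, 1, 4, 50]

Answer: [2, 1, 4, 50]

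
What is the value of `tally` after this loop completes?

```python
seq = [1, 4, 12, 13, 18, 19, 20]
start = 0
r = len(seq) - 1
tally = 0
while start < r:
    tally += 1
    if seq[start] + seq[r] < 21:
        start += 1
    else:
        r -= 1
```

Steps to find pair summing to 21
`tally` takes the values: 0 → 1 → 2 → 3 → 4 → 5 → 6

Answer: 6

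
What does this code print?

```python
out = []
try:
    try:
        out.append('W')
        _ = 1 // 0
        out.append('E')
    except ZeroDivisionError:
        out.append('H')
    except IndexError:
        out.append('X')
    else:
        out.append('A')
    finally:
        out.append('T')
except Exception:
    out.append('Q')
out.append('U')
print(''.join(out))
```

Execution trace: 'W' (inner try body) → 'H' (inner except ZeroDivisionError) → 'T' (inner finally) → 'U' (after the try/except). Output: WHTU

Answer: WHTU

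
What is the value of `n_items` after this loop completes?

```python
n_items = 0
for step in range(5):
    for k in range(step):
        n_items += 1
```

Triangle number: 0+1+2+...+4
`n_items` takes the values: 0 → 1 → 2 → 3 → 4 → 5 → 6 → 7 → 8 → 9 → 10

Answer: 10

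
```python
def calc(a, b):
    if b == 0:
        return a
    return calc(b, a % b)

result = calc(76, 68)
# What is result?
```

calc(76, 68) -> calc(68, 8) -> calc(8, 4) -> calc(4, 0) -> 4

Answer: 4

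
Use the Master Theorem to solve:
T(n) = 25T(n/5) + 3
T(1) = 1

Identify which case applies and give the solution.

a=25, b=5, f(n)=3. log_5(25) = 2. Since c=0 < 2, Case 1 applies: T(n) = Θ(n^log_b(a)) = O(n^2).

Answer: O(n^2) - Case 1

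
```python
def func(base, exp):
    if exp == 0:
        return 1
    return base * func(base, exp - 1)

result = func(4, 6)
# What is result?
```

func(4, 6) = 4 * 4 * 4 * 4 * 4 * 4 = 4096

Answer: 4096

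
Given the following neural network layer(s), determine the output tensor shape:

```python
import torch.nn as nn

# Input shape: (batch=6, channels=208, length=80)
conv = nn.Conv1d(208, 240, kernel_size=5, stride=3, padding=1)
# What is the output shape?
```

Input: (6, 208, 80) -> Output: (6, 240, 26)

Answer: (6, 240, 26)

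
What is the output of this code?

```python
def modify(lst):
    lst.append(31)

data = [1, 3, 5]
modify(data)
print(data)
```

Key concept: function modifies passed list.
Step by step:
`data = [1, 3, 5]` → data = [1, 3, 5]
`modify(data)` → data = [1, 3, 5, 31]
`print(data)` → prints [1, 3, 5, 31]

Answer: [1, 3, 5, 31]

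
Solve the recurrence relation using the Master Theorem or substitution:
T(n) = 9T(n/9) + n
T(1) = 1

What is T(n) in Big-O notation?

By Master Theorem: a=9, b=9, f(n)=n. Since log_9(9) = 1 and f(n) = Θ(n^1), Case 2 applies. T(n) = O(n log n).

Answer: O(n log n)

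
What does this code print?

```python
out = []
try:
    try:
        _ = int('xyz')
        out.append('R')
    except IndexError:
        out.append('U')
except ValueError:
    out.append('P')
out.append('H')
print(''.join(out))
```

Execution trace: 'P' (outer except ValueError) → 'H' (after the try/except). Output: PH

Answer: PH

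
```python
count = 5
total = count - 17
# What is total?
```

Trace:
`count = 5` → count = 5
`total = count - 17` → total = -12
So total = -12

Answer: -12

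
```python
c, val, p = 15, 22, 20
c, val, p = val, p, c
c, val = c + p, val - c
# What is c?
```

Trace:
`c, val, p = 15, 22, 20` → c = 15; val = 22; p = 20
`c, val, p = val, p, c` → c = 22; val = 20; p = 15
`c, val = c + p, val - c` → c = 37; val = -2
So c = 37

Answer: 37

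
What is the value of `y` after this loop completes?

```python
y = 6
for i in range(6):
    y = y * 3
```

Multiply by 3, 6 times: 6 * 3^6 = 4374
`y` takes the values: 6 → 18 → 54 → 162 → 486 → 1458 → 4374

Answer: 4374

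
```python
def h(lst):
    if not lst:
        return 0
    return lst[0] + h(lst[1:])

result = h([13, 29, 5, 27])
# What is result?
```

13 + 29 + 5 + 27 + 0 = 74

Answer: 74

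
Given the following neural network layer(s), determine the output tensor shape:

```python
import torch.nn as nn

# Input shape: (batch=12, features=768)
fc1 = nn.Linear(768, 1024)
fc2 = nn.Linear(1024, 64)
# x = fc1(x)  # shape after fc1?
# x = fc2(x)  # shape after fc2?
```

Input: (12, 768) -> after fc1: (12, 1024) -> Output: (12, 64)

Answer: (12, 64)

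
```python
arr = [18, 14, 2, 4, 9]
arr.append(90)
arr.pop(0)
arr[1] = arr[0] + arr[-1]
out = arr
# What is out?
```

Trace:
`arr = [18, 14, 2, 4, 9]` → arr = [18, 14, 2, 4, 9]
`arr.append(90)` → arr = [18, 14, 2, 4, 9, 90]
`arr.pop(0)` → arr = [14, 2, 4, 9, 90]
`arr[1] = arr[0] + arr[-1]` → arr = [14, 104, 4, 9, 90]
`out = arr` → out = [14, 104, 4, 9, 90]
So out = [14, 104, 4, 9, 90]

Answer: [14, 104, 4, 9, 90]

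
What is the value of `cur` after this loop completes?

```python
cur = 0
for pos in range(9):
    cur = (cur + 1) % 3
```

Increment mod 3, 9 times = 0
`cur` takes the values: 0 → 1 → 2 → 0 → 1 → 2 → 0 → 1 → 2 → 0

Answer: 0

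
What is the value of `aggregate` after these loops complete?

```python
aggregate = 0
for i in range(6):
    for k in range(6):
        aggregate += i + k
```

Sum of all i+k for i,k in 6x6
`aggregate` takes the values: 0 → 1 → 3 → 6 → 10 → 15 → 16 → 18 → 21 → 25 → 30 → 36 → 38 → 41 → 45 → 50 → 56 → 63 → 66 → 70 → 75 → 81 → 88 → 96 → 100 → 105 → 111 → 118 → 126 → 135 → 140 → 146 → 153 → 161 → 170 → 180

Answer: 180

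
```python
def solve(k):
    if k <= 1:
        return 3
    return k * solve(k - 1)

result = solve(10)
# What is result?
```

solve(10) = 10 * 9 * 8 * 7 * 6 * 5 * 4 * 3 * 2 * 3 = 10886400

Answer: 10886400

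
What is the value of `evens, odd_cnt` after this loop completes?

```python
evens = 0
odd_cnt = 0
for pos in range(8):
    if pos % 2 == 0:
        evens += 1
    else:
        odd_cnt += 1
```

Count evens and odds in range(8)
`evens, odd_cnt` takes the values: (0, 0) → (1, 0) → (1, 1) → (2, 1) → (2, 2) → (3, 2) → (3, 3) → (4, 3) → (4, 4)

Answer: 4, 4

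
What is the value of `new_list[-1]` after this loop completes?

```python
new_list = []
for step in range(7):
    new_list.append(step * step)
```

Last element of squares 0 to 6
`new_list` takes the values: [] → [0] → [0, 1] → [0, 1, 4] → [0, 1, 4, 9] → [0, 1, 4, 9, 16] → [0, 1, 4, 9, 16, 25] → [0, 1, 4, 9, 16, 25, 36]
So `new_list[-1]` = 36

Answer: 36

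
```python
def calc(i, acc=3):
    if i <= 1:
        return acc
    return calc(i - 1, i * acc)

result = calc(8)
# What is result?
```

Accumulator trace (n, acc): (8, 3) -> (7, 24) -> (6, 168) -> (5, 1008) -> (4, 5040) -> (3, 20160) -> (2, 60480) -> (1, 120960) -> return 120960

Answer: 120960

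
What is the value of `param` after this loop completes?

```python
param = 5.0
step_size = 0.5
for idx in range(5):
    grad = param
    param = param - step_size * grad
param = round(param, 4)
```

Gradient descent: w = 5.0 * (1 - 0.5)^5
`param` takes the values: 5.0 → 2.5 → 1.25 → 0.625 → 0.3125 → 0.15625 → 0.1562

Answer: 0.1562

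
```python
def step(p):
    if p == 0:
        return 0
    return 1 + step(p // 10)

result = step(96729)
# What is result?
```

Count of digits of 96729: 5

Answer: 5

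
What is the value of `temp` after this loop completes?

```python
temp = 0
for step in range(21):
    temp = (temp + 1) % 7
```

Increment mod 7, 21 times = 0
`temp` takes the values: 0 → 1 → 2 → 3 → 4 → 5 → 6 → 0 → 1 → 2 → 3 → 4 → 5 → 6 → 0 → 1 → 2 → 3 → 4 → 5 → 6 → 0

Answer: 0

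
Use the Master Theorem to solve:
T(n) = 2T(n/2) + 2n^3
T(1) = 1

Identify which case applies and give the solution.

a=2, b=2, f(n)=2n^3. log_2(2) = 1. Since c=3 > 1 and the regularity condition holds (2(n/2)^3 = (2/2^3)n^3 with 2/2^3 < 1), Case 3 applies: T(n) = Θ(f(n)) = O(n^3).

Answer: O(n^3) - Case 3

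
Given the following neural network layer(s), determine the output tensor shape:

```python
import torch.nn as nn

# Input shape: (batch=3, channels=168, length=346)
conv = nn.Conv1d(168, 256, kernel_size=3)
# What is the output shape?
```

Input: (3, 168, 346) -> Output: (3, 256, 344)

Answer: (3, 256, 344)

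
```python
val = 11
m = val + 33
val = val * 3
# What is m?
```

Trace:
`val = 11` → val = 11
`m = val + 33` → m = 44
`val = val * 3` → val = 33
So m = 44

Answer: 44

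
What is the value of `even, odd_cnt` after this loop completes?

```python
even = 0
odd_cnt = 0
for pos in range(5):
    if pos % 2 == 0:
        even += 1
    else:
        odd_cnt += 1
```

Count evens and odds in range(5)
`even, odd_cnt` takes the values: (0, 0) → (1, 0) → (1, 1) → (2, 1) → (2, 2) → (3, 2)

Answer: 3, 2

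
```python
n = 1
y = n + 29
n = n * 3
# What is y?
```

Trace:
`n = 1` → n = 1
`y = n + 29` → y = 30
`n = n * 3` → n = 3
So y = 30

Answer: 30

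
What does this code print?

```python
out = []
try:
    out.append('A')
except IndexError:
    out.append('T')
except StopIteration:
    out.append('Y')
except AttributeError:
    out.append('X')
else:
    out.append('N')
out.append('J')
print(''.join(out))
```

Execution trace: 'A' (try body, no exception) → 'N' (else) → 'J' (after the try/except). Output: ANJ

Answer: ANJ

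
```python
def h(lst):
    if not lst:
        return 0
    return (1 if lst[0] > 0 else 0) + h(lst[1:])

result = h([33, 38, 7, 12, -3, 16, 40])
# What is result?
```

Count of positive elements in [33, 38, 7, 12, -3, 16, 40] = 6

Answer: 6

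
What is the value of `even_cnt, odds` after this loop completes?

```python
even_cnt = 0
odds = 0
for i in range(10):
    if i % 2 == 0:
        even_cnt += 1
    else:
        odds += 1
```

Count evens and odds in range(10)
`even_cnt, odds` takes the values: (0, 0) → (1, 0) → (1, 1) → (2, 1) → (2, 2) → (3, 2) → (3, 3) → (4, 3) → (4, 4) → (5, 4) → (5, 5)

Answer: 5, 5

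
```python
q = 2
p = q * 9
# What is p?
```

Trace:
`q = 2` → q = 2
`p = q * 9` → p = 18
So p = 18

Answer: 18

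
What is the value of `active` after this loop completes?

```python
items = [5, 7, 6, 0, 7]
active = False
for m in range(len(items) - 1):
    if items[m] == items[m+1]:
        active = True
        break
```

Check consecutive duplicates in [5, 7, 6, 0, 7]
`active` takes the values: False

Answer: False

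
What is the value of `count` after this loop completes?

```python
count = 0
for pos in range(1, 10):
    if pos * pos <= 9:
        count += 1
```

Count numbers where pos² ≤ 9
`count` takes the values: 0 → 1 → 2 → 3

Answer: 3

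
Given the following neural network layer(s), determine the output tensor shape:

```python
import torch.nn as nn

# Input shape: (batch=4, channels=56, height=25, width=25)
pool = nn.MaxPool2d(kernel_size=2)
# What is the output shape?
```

Input: (4, 56, 25, 25) -> Output: (4, 56, 12, 12)

Answer: (4, 56, 12, 12)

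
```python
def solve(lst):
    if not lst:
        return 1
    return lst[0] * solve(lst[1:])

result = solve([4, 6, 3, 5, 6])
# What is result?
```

Product over [4, 6, 3, 5, 6] = 4 * 6 * 3 * 5 * 6 = 2160

Answer: 2160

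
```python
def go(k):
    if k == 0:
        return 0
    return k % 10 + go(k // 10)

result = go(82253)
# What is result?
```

Sum of digits of 82253: 3 + 5 + 2 + 2 + 8 = 20

Answer: 20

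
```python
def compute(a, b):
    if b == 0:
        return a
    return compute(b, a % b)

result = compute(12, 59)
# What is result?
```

compute(12, 59) -> compute(59, 12) -> compute(12, 11) -> compute(11, 1) -> compute(1, 0) -> 1

Answer: 1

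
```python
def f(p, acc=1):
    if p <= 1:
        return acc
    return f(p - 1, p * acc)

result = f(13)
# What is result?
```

Accumulator trace (n, acc): (13, 1) -> (12, 13) -> (11, 156) -> (10, 1716) -> (9, 17160) -> (8, 154440) -> (7, 1235520) -> (6, 8648640) -> (5, 51891840) -> (4, 259459200) -> (3, 1037836800) -> (2, 3113510400) -> (1, 6227020800) -> return 6227020800

Answer: 6227020800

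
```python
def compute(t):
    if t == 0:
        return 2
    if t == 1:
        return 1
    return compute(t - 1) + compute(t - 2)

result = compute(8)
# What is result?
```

Build up from base cases: compute(0)=2, compute(1)=1, compute(2)=3, compute(3)=4, compute(4)=7, compute(5)=11, compute(6)=18, ..., compute(8)=47

Answer: 47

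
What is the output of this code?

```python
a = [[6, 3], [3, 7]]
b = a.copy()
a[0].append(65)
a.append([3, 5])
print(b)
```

Key concept: shallow copy with nested lists.
Step by step:
`a = [[6, 3], [3, 7]]` → a = [[6, 3], [3, 7]]
`b = a.copy()` → b = [[6, 3], [3, 7]]
`a[0].append(65)` → a = [[6, 3, 65], [3, 7]]; b = [[6, 3, 65], [3, 7]]
`a.append([3, 5])` → a = [[6, 3, 65], [3, 7], [3, 5]]
`print(b)` → prints [[6, 3, 65], [3, 7]]

Answer: [[6, 3, 65], [3, 7]]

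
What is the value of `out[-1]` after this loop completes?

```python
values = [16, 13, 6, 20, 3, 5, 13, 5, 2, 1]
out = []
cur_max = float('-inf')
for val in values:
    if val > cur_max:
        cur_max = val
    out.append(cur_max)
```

Running max ends at 20
`out` takes the values: [] → [16] → [16, 16] → [16, 16, 16] → [16, 16, 16, 20] → [16, 16, 16, 20, 20] → [16, 16, 16, 20, 20, 20] → [16, 16, 16, 20, 20, 20, 20] → [16, 16, 16, 20, 20, 20, 20, 20] → [16, 16, 16, 20, 20, 20, 20, 20, 20] → [16, 16, 16, 20, 20, 20, 20, 20, 20, 20]
So `out[-1]` = 20

Answer: 20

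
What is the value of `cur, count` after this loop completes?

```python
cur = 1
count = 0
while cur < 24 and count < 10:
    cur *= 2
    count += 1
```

Double until >= 24 or 10 iterations
`cur, count` takes the values: (1, 0) → (2, 0) → (2, 1) → (4, 1) → (4, 2) → (8, 2) → (8, 3) → (16, 3) → (16, 4) → (32, 4) → (32, 5)

Answer: 32, 5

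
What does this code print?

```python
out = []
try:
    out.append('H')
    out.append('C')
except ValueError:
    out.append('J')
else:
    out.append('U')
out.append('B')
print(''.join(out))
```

Execution trace: 'H' (try body) → 'C' (try body, no exception) → 'U' (else) → 'B' (after the try/except). Output: HCUB

Answer: HCUB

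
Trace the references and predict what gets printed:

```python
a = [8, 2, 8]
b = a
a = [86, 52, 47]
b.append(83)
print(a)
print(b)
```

Key concept: rebinding vs mutation: a is rebound to a new list, b still points at the original.
Step by step:
`a = [8, 2, 8]` → a = [8, 2, 8]
`b = a` → b = [8, 2, 8] (same object as a)
`a = [86, 52, 47]` → a = [86, 52, 47]
`b.append(83)` → b = [8, 2, 8, 83]
`print(a)` → prints [86, 52, 47]
`print(b)` → prints [8, 2, 8, 83]

Answer:
[86, 52, 47]
[8, 2, 8, 83]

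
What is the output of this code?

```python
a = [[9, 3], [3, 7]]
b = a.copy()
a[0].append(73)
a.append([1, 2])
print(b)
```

Key concept: shallow copy with nested lists.
Step by step:
`a = [[9, 3], [3, 7]]` → a = [[9, 3], [3, 7]]
`b = a.copy()` → b = [[9, 3], [3, 7]]
`a[0].append(73)` → a = [[9, 3, 73], [3, 7]]; b = [[9, 3, 73], [3, 7]]
`a.append([1, 2])` → a = [[9, 3, 73], [3, 7], [1, 2]]
`print(b)` → prints [[9, 3, 73], [3, 7]]

Answer: [[9, 3, 73], [3, 7]]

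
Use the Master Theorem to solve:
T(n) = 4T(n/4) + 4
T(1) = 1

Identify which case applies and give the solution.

a=4, b=4, f(n)=4. log_4(4) = 1. Since c=0 < 1, Case 1 applies: T(n) = Θ(n^log_b(a)) = O(n).

Answer: O(n) - Case 1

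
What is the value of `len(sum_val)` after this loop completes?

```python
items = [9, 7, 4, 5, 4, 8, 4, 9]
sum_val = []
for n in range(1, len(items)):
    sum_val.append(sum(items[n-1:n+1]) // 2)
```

Number of 2-element averages
`sum_val` takes the values: [] → [8] → [8, 5] → [8, 5, 4] → [8, 5, 4, 4] → [8, 5, 4, 4, 6] → [8, 5, 4, 4, 6, 6] → [8, 5, 4, 4, 6, 6, 6]
So `len(sum_val)` = 7

Answer: 7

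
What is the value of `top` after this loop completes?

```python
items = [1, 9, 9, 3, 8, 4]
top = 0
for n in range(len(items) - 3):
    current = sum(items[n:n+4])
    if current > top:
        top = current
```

Max sum of 4-element window in [1, 9, 9, 3, 8, 4]
`top` takes the values: 0 → 22 → 29

Answer: 29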